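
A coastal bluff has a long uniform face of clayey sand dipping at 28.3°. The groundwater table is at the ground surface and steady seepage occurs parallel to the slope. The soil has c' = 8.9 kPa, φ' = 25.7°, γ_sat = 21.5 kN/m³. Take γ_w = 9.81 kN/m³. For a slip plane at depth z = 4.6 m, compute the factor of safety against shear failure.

With seepage parallel to the slope and the water table at the surface, the effective normal stress on the slip plane uses the buoyant unit weight γ' = γ_sat − γ_w while the driving shear stress uses γ_sat:
FS = [c' + γ' z cos²β tanφ'] / [γ_sat z sinβ cosβ]
γ' = 21.5 − 9.81 = 11.69 kN/m³
Numerator = 8.9 + 11.69·4.6·cos²28.3°·tan25.7° = 8.9 + 11.69·4.6·0.7752·0.4813 = 28.963 kPa
Denominator = 21.5·4.6·sin28.3°·cos28.3° = 21.5·4.6·0.4741·0.8805 = 41.283 kPa
FS = 28.963 / 41.283 = 0.702

FS = 0.70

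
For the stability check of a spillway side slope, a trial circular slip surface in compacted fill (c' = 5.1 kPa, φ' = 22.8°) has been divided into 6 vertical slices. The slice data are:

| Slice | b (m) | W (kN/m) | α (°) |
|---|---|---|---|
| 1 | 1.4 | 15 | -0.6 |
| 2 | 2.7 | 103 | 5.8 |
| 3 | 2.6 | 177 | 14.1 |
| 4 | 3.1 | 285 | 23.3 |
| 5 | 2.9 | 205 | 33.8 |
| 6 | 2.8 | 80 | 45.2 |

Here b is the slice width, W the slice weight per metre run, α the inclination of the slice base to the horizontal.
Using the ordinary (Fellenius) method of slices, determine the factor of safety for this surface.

FS = 1.24

Ordinary method of slices: FS = Σ[c'·Δl_i + (W_i cosα_i)·tanφ'] / Σ W_i sinα_i, with Δl_i = b_i / cosα_i.
Slice 1: Δl = 1.4/cos(-0.6°) = 1.400 m; N'_1 = 15·cos(-0.6°) = 15.0; c'Δl = 7.14; W sinα = -0.2
Slice 2: Δl = 2.7/cos5.8° = 2.714 m; N'_2 = 103·cos5.8° = 102.5; c'Δl = 13.84; W sinα = 10.4
Slice 3: Δl = 2.6/cos14.1° = 2.681 m; N'_3 = 177·cos14.1° = 171.7; c'Δl = 13.67; W sinα = 43.1
Slice 4: Δl = 3.1/cos23.3° = 3.375 m; N'_4 = 285·cos23.3° = 261.8; c'Δl = 17.21; W sinα = 112.7
Slice 5: Δl = 2.9/cos33.8° = 3.490 m; N'_5 = 205·cos33.8° = 170.4; c'Δl = 17.80; W sinα = 114.0
Slice 6: Δl = 2.8/cos45.2° = 3.974 m; N'_6 = 80·cos45.2° = 56.4; c'Δl = 20.27; W sinα = 56.8
Σc'Δl = 89.9 kN/m; ΣN' = 777.6 kN/m; ΣW sinα = 336.9 kN/m
Resisting = 89.9 + 777.6·tan22.8° = 89.9 + 326.9 = 416.8 kN/m
FS = 416.8 / 336.9 = 1.237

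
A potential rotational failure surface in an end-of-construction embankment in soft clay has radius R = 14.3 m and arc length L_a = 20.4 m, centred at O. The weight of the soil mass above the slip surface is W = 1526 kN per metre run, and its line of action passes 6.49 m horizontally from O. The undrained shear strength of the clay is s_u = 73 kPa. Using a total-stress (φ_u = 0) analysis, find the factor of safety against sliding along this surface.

Taking moments about the centre O, the resisting moment is provided by the undrained shear strength acting along the arc:
M_R = s_u·L_a·R = 73·20.40·14.3 = 21295.6 kN·m/m
M_D = W·d = 1526·6.49 = 9903.7 kN·m/m
FS = M_R / M_D = 21295.6 / 9903.7 = 2.150

FS = 2.15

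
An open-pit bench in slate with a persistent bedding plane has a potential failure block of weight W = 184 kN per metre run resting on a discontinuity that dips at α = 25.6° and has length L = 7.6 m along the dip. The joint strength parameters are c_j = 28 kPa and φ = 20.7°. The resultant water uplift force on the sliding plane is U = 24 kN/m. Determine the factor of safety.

Resolving the block weight along and normal to the plane and applying the Mohr–Coulomb strength on the joint:
N' = W cosα − U = 184·cos25.6° − 24 = 141.9 kN/m
Driving force T = W sinα = 184·sin25.6° = 79.5 kN/m
Resisting force R = c_j·L + N'·tanφ = 28·7.6 + 141.9·tan20.7° = 212.8 + 53.6 = 266.4 kN/m
FS = R / T = 266.4 / 79.5 = 3.351

FS = 3.35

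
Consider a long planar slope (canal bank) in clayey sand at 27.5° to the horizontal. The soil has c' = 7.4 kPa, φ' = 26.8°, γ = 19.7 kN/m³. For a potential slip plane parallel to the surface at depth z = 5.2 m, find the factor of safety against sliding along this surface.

FS = 1.15

For an infinite slope with a slip plane parallel to the surface (no pore pressure): FS = [c' + γz cos²β tanφ'] / [γz sinβ cosβ].
γz = 19.7·5.2 = 102.44 kN/m²
Numerator = 7.4 + 102.44·cos²27.5°·tan26.8° = 7.4 + 102.44·0.7868·0.5051 = 48.113 kPa
Denominator = 102.44·sin27.5°·cos27.5° = 102.44·0.4617·0.8870 = 41.957 kPa
FS = 48.113 / 41.957 = 1.147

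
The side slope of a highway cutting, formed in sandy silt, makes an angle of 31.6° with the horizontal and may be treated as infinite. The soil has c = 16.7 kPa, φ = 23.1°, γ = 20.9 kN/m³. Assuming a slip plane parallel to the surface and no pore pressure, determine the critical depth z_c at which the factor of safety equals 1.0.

z_c = 5.84 m

Setting FS = 1.00 in FS = [c + γz cos²β tanφ] / [γz sinβ cosβ] and solving for z:
z = c / [γ cosβ (FS·sinβ − cosβ·tanφ)]
  = 16.7 / [20.9·cos31.6°·(1.00·sin31.6° − cos31.6°·tan23.1°)]
  = 16.7 / [20.9·0.8517·(1.00·0.5240 − 0.8517·0.4265)]
  = 16.7 / 2.8605 = 5.838 m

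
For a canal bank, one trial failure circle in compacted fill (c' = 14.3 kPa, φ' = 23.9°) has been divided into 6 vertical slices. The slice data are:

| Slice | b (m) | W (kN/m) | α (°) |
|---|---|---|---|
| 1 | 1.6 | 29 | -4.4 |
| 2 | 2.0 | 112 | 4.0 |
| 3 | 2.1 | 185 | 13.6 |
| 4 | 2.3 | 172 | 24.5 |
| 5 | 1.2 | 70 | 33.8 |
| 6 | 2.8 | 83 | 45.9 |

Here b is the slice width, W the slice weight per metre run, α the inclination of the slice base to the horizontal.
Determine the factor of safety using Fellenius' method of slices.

Ordinary method of slices: FS = Σ[c'·Δl_i + (W_i cosα_i)·tanφ'] / Σ W_i sinα_i, with Δl_i = b_i / cosα_i.
Slice 1: Δl = 1.6/cos(-4.4°) = 1.605 m; N'_1 = 29·cos(-4.4°) = 28.9; c'Δl = 22.95; W sinα = -2.2
Slice 2: Δl = 2.0/cos4.0° = 2.005 m; N'_2 = 112·cos4.0° = 111.7; c'Δl = 28.67; W sinα = 7.8
Slice 3: Δl = 2.1/cos13.6° = 2.161 m; N'_3 = 185·cos13.6° = 179.8; c'Δl = 30.90; W sinα = 43.5
Slice 4: Δl = 2.3/cos24.5° = 2.528 m; N'_4 = 172·cos24.5° = 156.5; c'Δl = 36.14; W sinα = 71.3
Slice 5: Δl = 1.2/cos33.8° = 1.444 m; N'_5 = 70·cos33.8° = 58.2; c'Δl = 20.65; W sinα = 38.9
Slice 6: Δl = 2.8/cos45.9° = 4.023 m; N'_6 = 83·cos45.9° = 57.8; c'Δl = 57.54; W sinα = 59.6
Σc'Δl = 196.8 kN/m; ΣN' = 592.9 kN/m; ΣW sinα = 219.0 kN/m
Resisting = 196.8 + 592.9·tan23.9° = 196.8 + 262.7 = 459.6 kN/m
FS = 459.6 / 219.0 = 2.099

FS = 2.10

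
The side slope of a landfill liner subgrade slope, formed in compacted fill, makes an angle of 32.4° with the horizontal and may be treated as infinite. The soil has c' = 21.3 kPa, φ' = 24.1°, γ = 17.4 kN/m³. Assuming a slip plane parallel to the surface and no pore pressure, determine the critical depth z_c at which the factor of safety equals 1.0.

Setting FS = 1.00 in FS = [c' + γz cos²β tanφ'] / [γz sinβ cosβ] and solving for z:
z = c' / [γ cosβ (FS·sinβ − cosβ·tanφ')]
  = 21.3 / [17.4·cos32.4°·(1.00·sin32.4° − cos32.4°·tan24.1°)]
  = 21.3 / [17.4·0.8443·(1.00·0.5358 − 0.8443·0.4473)]
  = 21.3 / 2.3233 = 9.168 m

z_c = 9.17 m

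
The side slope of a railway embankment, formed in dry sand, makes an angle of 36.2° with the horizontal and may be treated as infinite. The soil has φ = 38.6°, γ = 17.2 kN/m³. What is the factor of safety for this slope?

For a dry cohesionless infinite slope the factor of safety is FS = tanφ / tanβ.
FS = tan38.6° / tan36.2° = 0.7983 / 0.7319 = 1.091

FS = 1.09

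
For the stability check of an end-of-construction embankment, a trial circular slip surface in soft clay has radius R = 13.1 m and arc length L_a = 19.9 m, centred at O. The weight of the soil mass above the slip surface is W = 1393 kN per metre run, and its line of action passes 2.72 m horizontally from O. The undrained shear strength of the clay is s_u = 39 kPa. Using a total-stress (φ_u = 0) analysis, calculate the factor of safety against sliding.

Taking moments about the centre O, the resisting moment is provided by the undrained shear strength acting along the arc:
M_R = s_u·L_a·R = 39·19.90·13.1 = 10166.9 kN·m/m
M_D = W·d = 1393·2.72 = 3789.0 kN·m/m
FS = M_R / M_D = 10166.9 / 3789.0 = 2.683

FS = 2.68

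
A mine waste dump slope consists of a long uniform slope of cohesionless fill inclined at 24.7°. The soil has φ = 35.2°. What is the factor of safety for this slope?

FS = 1.53

For a dry cohesionless infinite slope the factor of safety is FS = tanφ / tanβ.
FS = tan35.2° / tan24.7° = 0.7054 / 0.4599 = 1.534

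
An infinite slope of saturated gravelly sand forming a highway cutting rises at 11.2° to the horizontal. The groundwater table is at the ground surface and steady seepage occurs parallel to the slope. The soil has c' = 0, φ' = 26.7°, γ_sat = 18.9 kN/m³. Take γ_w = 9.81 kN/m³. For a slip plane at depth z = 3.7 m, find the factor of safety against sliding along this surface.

FS = 1.22

With seepage parallel to the slope and the water table at the surface, the effective normal stress on the slip plane uses the buoyant unit weight γ' = γ_sat − γ_w while the driving shear stress uses γ_sat:
FS = [c' + γ' z cos²β tanφ'] / [γ_sat z sinβ cosβ]
(For c' = 0 this reduces to FS = (γ'/γ_sat)·tanφ'/tanβ.)
γ' = 18.9 − 9.81 = 9.09 kN/m³
Numerator = 0.0 + 9.09·3.7·cos²11.2°·tan26.7° = 0.0 + 9.09·3.7·0.9623·0.5029 = 16.277 kPa
Denominator = 18.9·3.7·sin11.2°·cos11.2° = 18.9·3.7·0.1942·0.9810 = 13.324 kPa
FS = 16.277 / 13.324 = 1.222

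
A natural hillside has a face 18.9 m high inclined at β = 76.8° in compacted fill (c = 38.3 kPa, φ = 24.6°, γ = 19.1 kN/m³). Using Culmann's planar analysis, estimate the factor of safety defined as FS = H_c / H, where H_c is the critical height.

FS = 0.97

H_c = (4c/γ) · sinβ cosφ / [1 − cos(β − φ)]
    = (4·38.3/19.1) · sin76.8°·cos24.6° / [1 − cos52.2°]
    = 8.021 · 0.8852 / 0.3871 = 18.34 m
FS = H_c / H = 18.34 / 18.9 = 0.971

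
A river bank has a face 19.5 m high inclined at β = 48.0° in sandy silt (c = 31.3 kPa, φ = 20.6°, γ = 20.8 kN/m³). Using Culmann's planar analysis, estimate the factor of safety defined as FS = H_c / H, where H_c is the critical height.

H_c = (4c/γ) · sinβ cosφ / [1 − cos(β − φ)]
    = (4·31.3/20.8) · sin48.0°·cos20.6° / [1 − cos27.4°]
    = 6.019 · 0.6956 / 0.1122 = 37.32 m
FS = H_c / H = 37.32 / 19.5 = 1.914

FS = 1.91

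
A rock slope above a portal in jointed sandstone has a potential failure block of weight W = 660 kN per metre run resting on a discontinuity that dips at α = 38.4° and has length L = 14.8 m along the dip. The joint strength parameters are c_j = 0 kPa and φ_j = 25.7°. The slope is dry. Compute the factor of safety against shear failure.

Resolving the block weight along and normal to the plane and applying the Mohr–Coulomb strength on the joint:
N' = W cosα = 660·cos38.4° = 517.2 kN/m
Driving force T = W sinα = 660·sin38.4° = 410.0 kN/m
Resisting force R = c_j·L + N'·tanφ_j = 0·14.8 + 517.2·tan25.7° = 0.0 + 248.9 = 248.9 kN/m
FS = R / T = 248.9 / 410.0 = 0.607

FS = 0.61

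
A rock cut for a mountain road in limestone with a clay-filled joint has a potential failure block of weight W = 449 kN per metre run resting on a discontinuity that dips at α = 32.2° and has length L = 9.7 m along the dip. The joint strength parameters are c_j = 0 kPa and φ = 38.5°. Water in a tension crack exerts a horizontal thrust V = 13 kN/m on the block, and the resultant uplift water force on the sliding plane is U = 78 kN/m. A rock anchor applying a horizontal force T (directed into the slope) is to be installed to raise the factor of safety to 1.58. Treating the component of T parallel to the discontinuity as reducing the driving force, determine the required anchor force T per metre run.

T = 91 kN/m

Resolving forces along and normal to the sliding plane, with the horizontal anchor force T adding T·sinα to the effective normal force and T·cosα acting up the plane against the driving force:
FS = [c_jL + (W cosα − U − V sinα + T sinα) tanφ] / [W sinα + V cosα − T cosα]
Without the anchor: N' = 295.0 kN/m, driving T_d = 250.3 kN/m, resisting R = 0·9.7 + 295.0·tan38.5° = 234.7 kN/m, FS = 0.94.
Setting FS = 1.58 and solving for T:
1.58·(250.3 − T cos32.2°) = 234.7 + T sin32.2°·tan38.5°
T·(sin32.2°·tan38.5° + 1.58·cos32.2°) = 1.58·250.3 − 234.7
T·(0.5329·0.7954 + 1.58·0.8462) = 395.4 − 234.7 = 160.7
T·1.7609 = 160.7
T = 91.3 kN/m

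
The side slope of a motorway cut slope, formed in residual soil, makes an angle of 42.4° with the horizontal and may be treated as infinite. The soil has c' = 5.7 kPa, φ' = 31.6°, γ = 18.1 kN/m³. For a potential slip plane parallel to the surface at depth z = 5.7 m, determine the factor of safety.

For an infinite slope with a slip plane parallel to the surface (no pore pressure): FS = [c' + γz cos²β tanφ'] / [γz sinβ cosβ].
γz = 18.1·5.7 = 103.17 kN/m²
Numerator = 5.7 + 103.17·cos²42.4°·tan31.6° = 5.7 + 103.17·0.5453·0.6152 = 40.312 kPa
Denominator = 103.17·sin42.4°·cos42.4° = 103.17·0.6743·0.7385 = 51.373 kPa
FS = 40.312 / 51.373 = 0.785

FS = 0.78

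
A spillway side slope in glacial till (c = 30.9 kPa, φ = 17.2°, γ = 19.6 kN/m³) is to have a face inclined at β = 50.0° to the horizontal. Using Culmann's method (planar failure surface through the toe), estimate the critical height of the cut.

H_c = 28.94 m

Culmann's analysis gives the critical failure plane at α_cr = (β + φ)/2 = (50.0 + 17.2)/2 = 33.6°, and the critical height
H_c = (4c/γ) · sinβ cosφ / [1 − cos(β − φ)]
    = (4·30.9/19.6) · sin50.0°·cos17.2° / [1 − cos(32.8°)]
    = 6.306 · 0.7660·0.9553 / [1 − 0.8406]
    = 6.306 · 0.7318 / 0.1594
    = 28.94 m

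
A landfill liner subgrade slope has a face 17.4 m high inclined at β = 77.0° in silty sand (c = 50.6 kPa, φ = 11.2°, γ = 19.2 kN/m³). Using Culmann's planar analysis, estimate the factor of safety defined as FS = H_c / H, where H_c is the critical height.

H_c = (4c/γ) · sinβ cosφ / [1 − cos(β − φ)]
    = (4·50.6/19.2) · sin77.0°·cos11.2° / [1 − cos65.8°]
    = 10.542 · 0.9558 / 0.5901 = 17.08 m
FS = H_c / H = 17.08 / 17.4 = 0.981

FS = 0.98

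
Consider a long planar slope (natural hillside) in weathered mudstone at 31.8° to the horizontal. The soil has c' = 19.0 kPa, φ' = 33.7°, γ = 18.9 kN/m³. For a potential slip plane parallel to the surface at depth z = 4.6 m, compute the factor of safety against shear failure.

For an infinite slope with a slip plane parallel to the surface (no pore pressure): FS = [c' + γz cos²β tanφ'] / [γz sinβ cosβ].
γz = 18.9·4.6 = 86.94 kN/m²
Numerator = 19.0 + 86.94·cos²31.8°·tan33.7° = 19.0 + 86.94·0.7223·0.6669 = 60.881 kPa
Denominator = 86.94·sin31.8°·cos31.8° = 86.94·0.5270·0.8499 = 38.937 kPa
FS = 60.881 / 38.937 = 1.564

FS = 1.56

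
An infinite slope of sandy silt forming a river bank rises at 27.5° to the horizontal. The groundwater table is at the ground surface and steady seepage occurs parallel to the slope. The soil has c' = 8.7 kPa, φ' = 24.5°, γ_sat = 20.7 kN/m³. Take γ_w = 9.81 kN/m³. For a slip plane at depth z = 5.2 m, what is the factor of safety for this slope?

With seepage parallel to the slope and the water table at the surface, the effective normal stress on the slip plane uses the buoyant unit weight γ' = γ_sat − γ_w while the driving shear stress uses γ_sat:
FS = [c' + γ' z cos²β tanφ'] / [γ_sat z sinβ cosβ]
γ' = 20.7 − 9.81 = 10.89 kN/m³
Numerator = 8.7 + 10.89·5.2·cos²27.5°·tan24.5° = 8.7 + 10.89·5.2·0.7868·0.4557 = 29.005 kPa
Denominator = 20.7·5.2·sin27.5°·cos27.5° = 20.7·5.2·0.4617·0.8870 = 44.087 kPa
FS = 29.005 / 44.087 = 0.658

FS = 0.66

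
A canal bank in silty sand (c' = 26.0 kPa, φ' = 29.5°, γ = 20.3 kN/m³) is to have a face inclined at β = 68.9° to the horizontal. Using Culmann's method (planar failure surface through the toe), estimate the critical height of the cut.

H_c = 18.30 m

Culmann's analysis gives the critical failure plane at α_cr = (β + φ')/2 = (68.9 + 29.5)/2 = 49.2°, and the critical height
H_c = (4c'/γ) · sinβ cosφ' / [1 − cos(β − φ')]
    = (4·26.0/20.3) · sin68.9°·cos29.5° / [1 − cos(39.4°)]
    = 5.123 · 0.9330·0.8704 / [1 − 0.7727]
    = 5.123 · 0.8120 / 0.2273
    = 18.30 m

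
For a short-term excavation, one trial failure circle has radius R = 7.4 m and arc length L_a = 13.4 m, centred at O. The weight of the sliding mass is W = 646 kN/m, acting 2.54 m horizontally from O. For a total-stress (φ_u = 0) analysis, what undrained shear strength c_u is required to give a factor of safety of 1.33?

c_u = 22.0 kPa

FS = c_u·L_a·R / (W·d), so c_u = FS·W·d / (L_a·R).
c_u = 1.33·646·2.54 / (13.40·7.4) = 2182.3 / 99.16 = 22.01 kPa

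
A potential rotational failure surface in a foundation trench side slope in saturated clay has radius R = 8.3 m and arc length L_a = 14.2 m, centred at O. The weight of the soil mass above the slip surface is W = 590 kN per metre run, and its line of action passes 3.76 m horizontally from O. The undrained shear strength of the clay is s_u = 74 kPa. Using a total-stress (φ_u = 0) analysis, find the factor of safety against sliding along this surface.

Taking moments about the centre O, the resisting moment is provided by the undrained shear strength acting along the arc:
M_R = s_u·L_a·R = 74·14.20·8.3 = 8721.6 kN·m/m
M_D = W·d = 590·3.76 = 2218.4 kN·m/m
FS = M_R / M_D = 8721.6 / 2218.4 = 3.932

FS = 3.93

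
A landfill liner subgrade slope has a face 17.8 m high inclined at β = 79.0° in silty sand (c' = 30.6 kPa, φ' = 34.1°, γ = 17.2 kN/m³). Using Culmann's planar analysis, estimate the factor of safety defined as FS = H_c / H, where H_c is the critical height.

H_c = (4c'/γ) · sinβ cosφ' / [1 − cos(β − φ')]
    = (4·30.6/17.2) · sin79.0°·cos34.1° / [1 − cos44.9°]
    = 7.116 · 0.8128 / 0.2917 = 19.83 m
FS = H_c / H = 19.83 / 17.8 = 1.114

FS = 1.11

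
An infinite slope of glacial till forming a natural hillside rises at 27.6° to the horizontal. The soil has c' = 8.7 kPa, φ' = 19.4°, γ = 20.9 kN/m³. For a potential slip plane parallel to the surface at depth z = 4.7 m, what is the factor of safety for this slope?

FS = 0.89

For an infinite slope with a slip plane parallel to the surface (no pore pressure): FS = [c' + γz cos²β tanφ'] / [γz sinβ cosβ].
γz = 20.9·4.7 = 98.23 kN/m²
Numerator = 8.7 + 98.23·cos²27.6°·tan19.4° = 8.7 + 98.23·0.7854·0.3522 = 35.867 kPa
Denominator = 98.23·sin27.6°·cos27.6° = 98.23·0.4633·0.8862 = 40.331 kPa
FS = 35.867 / 40.331 = 0.889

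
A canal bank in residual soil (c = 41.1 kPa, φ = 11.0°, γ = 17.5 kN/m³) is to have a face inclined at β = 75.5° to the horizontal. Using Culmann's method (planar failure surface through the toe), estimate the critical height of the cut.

Culmann's analysis gives the critical failure plane at α_cr = (β + φ)/2 = (75.5 + 11.0)/2 = 43.2°, and the critical height
H_c = (4c/γ) · sinβ cosφ / [1 − cos(β − φ)]
    = (4·41.1/17.5) · sin75.5°·cos11.0° / [1 − cos(64.5°)]
    = 9.394 · 0.9681·0.9816 / [1 − 0.4305]
    = 9.394 · 0.9504 / 0.5695
    = 15.68 m

H_c = 15.68 m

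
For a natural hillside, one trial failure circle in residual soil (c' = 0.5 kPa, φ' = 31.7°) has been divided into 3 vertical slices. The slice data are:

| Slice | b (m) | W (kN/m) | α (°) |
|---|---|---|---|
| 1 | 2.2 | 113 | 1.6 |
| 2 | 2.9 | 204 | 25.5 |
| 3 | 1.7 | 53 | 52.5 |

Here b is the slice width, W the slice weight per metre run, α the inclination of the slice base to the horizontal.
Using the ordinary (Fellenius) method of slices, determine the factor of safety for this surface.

Ordinary method of slices: FS = Σ[c'·Δl_i + (W_i cosα_i)·tanφ'] / Σ W_i sinα_i, with Δl_i = b_i / cosα_i.
Slice 1: Δl = 2.2/cos1.6° = 2.201 m; N'_1 = 113·cos1.6° = 113.0; c'Δl = 1.10; W sinα = 3.2
Slice 2: Δl = 2.9/cos25.5° = 3.213 m; N'_2 = 204·cos25.5° = 184.1; c'Δl = 1.61; W sinα = 87.8
Slice 3: Δl = 1.7/cos52.5° = 2.793 m; N'_3 = 53·cos52.5° = 32.3; c'Δl = 1.40; W sinα = 42.0
Σc'Δl = 4.1 kN/m; ΣN' = 329.3 kN/m; ΣW sinα = 133.0 kN/m
Resisting = 4.1 + 329.3·tan31.7° = 4.1 + 203.4 = 207.5 kN/m
FS = 207.5 / 133.0 = 1.560

FS = 1.56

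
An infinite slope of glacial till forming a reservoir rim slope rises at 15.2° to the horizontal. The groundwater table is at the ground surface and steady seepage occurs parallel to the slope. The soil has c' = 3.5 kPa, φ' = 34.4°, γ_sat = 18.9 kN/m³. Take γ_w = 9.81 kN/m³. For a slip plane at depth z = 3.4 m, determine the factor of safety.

FS = 1.43

With seepage parallel to the slope and the water table at the surface, the effective normal stress on the slip plane uses the buoyant unit weight γ' = γ_sat − γ_w while the driving shear stress uses γ_sat:
FS = [c' + γ' z cos²β tanφ'] / [γ_sat z sinβ cosβ]
γ' = 18.9 − 9.81 = 9.09 kN/m³
Numerator = 3.5 + 9.09·3.4·cos²15.2°·tan34.4° = 3.5 + 9.09·3.4·0.9313·0.6847 = 23.207 kPa
Denominator = 18.9·3.4·sin15.2°·cos15.2° = 18.9·3.4·0.2622·0.9650 = 16.259 kPa
FS = 23.207 / 16.259 = 1.427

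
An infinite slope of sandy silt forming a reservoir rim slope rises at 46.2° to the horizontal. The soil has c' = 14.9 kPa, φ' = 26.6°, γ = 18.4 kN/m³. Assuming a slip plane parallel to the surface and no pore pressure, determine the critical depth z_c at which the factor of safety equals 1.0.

Setting FS = 1.00 in FS = [c' + γz cos²β tanφ'] / [γz sinβ cosβ] and solving for z:
z = c' / [γ cosβ (FS·sinβ − cosβ·tanφ')]
  = 14.9 / [18.4·cos46.2°·(1.00·sin46.2° − cos46.2°·tan26.6°)]
  = 14.9 / [18.4·0.6921·(1.00·0.7218 − 0.6921·0.5008)]
  = 14.9 / 4.7778 = 3.119 m

z_c = 3.12 m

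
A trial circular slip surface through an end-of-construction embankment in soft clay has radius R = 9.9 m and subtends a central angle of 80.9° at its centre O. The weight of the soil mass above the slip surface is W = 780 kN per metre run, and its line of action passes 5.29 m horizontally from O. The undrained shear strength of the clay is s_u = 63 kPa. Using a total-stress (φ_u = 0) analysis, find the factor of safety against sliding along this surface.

Taking moments about the centre O, the resisting moment is provided by the undrained shear strength acting along the arc:
Arc length L_a = R·θ = 9.9·(80.9°·π/180) = 9.9·1.4120 = 13.98 m
M_R = s_u·L_a·R = 63·13.98·9.9 = 8718.4 kN·m/m
M_D = W·d = 780·5.29 = 4126.2 kN·m/m
FS = M_R / M_D = 8718.4 / 4126.2 = 2.113

FS = 2.11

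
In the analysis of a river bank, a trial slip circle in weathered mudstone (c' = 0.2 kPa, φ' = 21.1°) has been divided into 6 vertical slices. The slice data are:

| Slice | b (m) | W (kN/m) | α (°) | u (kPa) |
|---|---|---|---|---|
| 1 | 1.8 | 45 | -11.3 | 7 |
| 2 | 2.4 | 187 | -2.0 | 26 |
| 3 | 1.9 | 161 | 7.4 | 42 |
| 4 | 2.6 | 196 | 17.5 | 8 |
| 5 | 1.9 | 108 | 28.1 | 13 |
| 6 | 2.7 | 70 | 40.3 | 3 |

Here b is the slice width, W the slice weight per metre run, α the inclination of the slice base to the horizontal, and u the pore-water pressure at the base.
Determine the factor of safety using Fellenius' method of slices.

FS = 1.24

Ordinary method of slices: FS = Σ[c'·Δl_i + (W_i cosα_i − u_i·Δl_i)·tanφ'] / Σ W_i sinα_i, with Δl_i = b_i / cosα_i.
Slice 1: Δl = 1.8/cos(-11.3°) = 1.836 m; N'_1 = 45·cos(-11.3°) − 7·1.836 = 31.3; c'Δl = 0.37; W sinα = -8.8
Slice 2: Δl = 2.4/cos(-2.0°) = 2.401 m; N'_2 = 187·cos(-2.0°) − 26·2.401 = 124.4; c'Δl = 0.48; W sinα = -6.5
Slice 3: Δl = 1.9/cos7.4° = 1.916 m; N'_3 = 161·cos7.4° − 42·1.916 = 79.2; c'Δl = 0.38; W sinα = 20.7
Slice 4: Δl = 2.6/cos17.5° = 2.726 m; N'_4 = 196·cos17.5° − 8·2.726 = 165.1; c'Δl = 0.55; W sinα = 58.9
Slice 5: Δl = 1.9/cos28.1° = 2.154 m; N'_5 = 108·cos28.1° − 13·2.154 = 67.3; c'Δl = 0.43; W sinα = 50.9
Slice 6: Δl = 2.7/cos40.3° = 3.540 m; N'_6 = 70·cos40.3° − 3·3.540 = 42.8; c'Δl = 0.71; W sinα = 45.3
Σc'Δl = 2.9 kN/m; ΣN' = 510.1 kN/m; ΣW sinα = 160.5 kN/m
Resisting = 2.9 + 510.1·tan21.1° = 2.9 + 196.8 = 199.7 kN/m
FS = 199.7 / 160.5 = 1.245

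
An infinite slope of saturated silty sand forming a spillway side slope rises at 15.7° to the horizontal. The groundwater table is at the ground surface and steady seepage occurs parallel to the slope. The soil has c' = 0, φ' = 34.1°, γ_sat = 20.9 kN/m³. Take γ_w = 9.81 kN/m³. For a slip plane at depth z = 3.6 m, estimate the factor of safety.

FS = 1.28

With seepage parallel to the slope and the water table at the surface, the effective normal stress on the slip plane uses the buoyant unit weight γ' = γ_sat − γ_w while the driving shear stress uses γ_sat:
FS = [c' + γ' z cos²β tanφ'] / [γ_sat z sinβ cosβ]
(For c' = 0 this reduces to FS = (γ'/γ_sat)·tanφ'/tanβ.)
γ' = 20.9 − 9.81 = 11.09 kN/m³
Numerator = 0.0 + 11.09·3.6·cos²15.7°·tan34.1° = 0.0 + 11.09·3.6·0.9268·0.6771 = 25.051 kPa
Denominator = 20.9·3.6·sin15.7°·cos15.7° = 20.9·3.6·0.2706·0.9627 = 19.600 kPa
FS = 25.051 / 19.600 = 1.278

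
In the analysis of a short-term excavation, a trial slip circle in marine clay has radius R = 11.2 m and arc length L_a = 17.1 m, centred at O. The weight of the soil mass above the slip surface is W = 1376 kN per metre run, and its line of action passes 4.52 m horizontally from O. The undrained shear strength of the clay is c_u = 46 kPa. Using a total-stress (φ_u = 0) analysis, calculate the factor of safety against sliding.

FS = 1.42

Taking moments about the centre O, the resisting moment is provided by the undrained shear strength acting along the arc:
M_R = c_u·L_a·R = 46·17.10·11.2 = 8809.9 kN·m/m
M_D = W·d = 1376·4.52 = 6219.5 kN·m/m
FS = M_R / M_D = 8809.9 / 6219.5 = 1.416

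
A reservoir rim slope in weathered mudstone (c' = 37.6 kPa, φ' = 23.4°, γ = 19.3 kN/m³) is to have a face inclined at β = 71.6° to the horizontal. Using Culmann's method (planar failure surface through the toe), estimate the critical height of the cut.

H_c = 20.35 m

Culmann's analysis gives the critical failure plane at α_cr = (β + φ')/2 = (71.6 + 23.4)/2 = 47.5°, and the critical height
H_c = (4c'/γ) · sinβ cosφ' / [1 − cos(β − φ')]
    = (4·37.6/19.3) · sin71.6°·cos23.4° / [1 − cos(48.2°)]
    = 7.793 · 0.9489·0.9178 / [1 − 0.6665]
    = 7.793 · 0.8708 / 0.3335
    = 20.35 m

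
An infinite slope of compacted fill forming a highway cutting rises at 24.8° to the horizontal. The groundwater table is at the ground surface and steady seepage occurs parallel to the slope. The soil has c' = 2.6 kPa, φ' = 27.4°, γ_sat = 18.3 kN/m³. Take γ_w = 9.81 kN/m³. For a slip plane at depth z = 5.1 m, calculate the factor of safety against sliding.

FS = 0.59

With seepage parallel to the slope and the water table at the surface, the effective normal stress on the slip plane uses the buoyant unit weight γ' = γ_sat − γ_w while the driving shear stress uses γ_sat:
FS = [c' + γ' z cos²β tanφ'] / [γ_sat z sinβ cosβ]
γ' = 18.3 − 9.81 = 8.49 kN/m³
Numerator = 2.6 + 8.49·5.1·cos²24.8°·tan27.4° = 2.6 + 8.49·5.1·0.8241·0.5184 = 21.095 kPa
Denominator = 18.3·5.1·sin24.8°·cos24.8° = 18.3·5.1·0.4195·0.9078 = 35.537 kPa
FS = 21.095 / 35.537 = 0.594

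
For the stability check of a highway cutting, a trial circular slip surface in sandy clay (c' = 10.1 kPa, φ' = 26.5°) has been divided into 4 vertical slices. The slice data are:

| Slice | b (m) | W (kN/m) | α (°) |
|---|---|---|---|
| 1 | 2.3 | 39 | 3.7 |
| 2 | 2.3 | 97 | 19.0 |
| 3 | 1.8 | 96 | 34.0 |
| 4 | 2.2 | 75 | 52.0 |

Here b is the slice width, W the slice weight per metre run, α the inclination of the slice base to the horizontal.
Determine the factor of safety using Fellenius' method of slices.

FS = 1.59

Ordinary method of slices: FS = Σ[c'·Δl_i + (W_i cosα_i)·tanφ'] / Σ W_i sinα_i, with Δl_i = b_i / cosα_i.
Slice 1: Δl = 2.3/cos3.7° = 2.305 m; N'_1 = 39·cos3.7° = 38.9; c'Δl = 23.28; W sinα = 2.5
Slice 2: Δl = 2.3/cos19.0° = 2.433 m; N'_2 = 97·cos19.0° = 91.7; c'Δl = 24.57; W sinα = 31.6
Slice 3: Δl = 1.8/cos34.0° = 2.171 m; N'_3 = 96·cos34.0° = 79.6; c'Δl = 21.93; W sinα = 53.7
Slice 4: Δl = 2.2/cos52.0° = 3.573 m; N'_4 = 75·cos52.0° = 46.2; c'Δl = 36.09; W sinα = 59.1
Σc'Δl = 105.9 kN/m; ΣN' = 256.4 kN/m; ΣW sinα = 146.9 kN/m
Resisting = 105.9 + 256.4·tan26.5° = 105.9 + 127.8 = 233.7 kN/m
FS = 233.7 / 146.9 = 1.591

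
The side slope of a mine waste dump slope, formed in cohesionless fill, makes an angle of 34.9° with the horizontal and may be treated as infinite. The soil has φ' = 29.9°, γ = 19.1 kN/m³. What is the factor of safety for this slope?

For a dry cohesionless infinite slope the factor of safety is FS = tanφ' / tanβ.
FS = tan29.9° / tan34.9° = 0.5750 / 0.6976 = 0.824

FS = 0.82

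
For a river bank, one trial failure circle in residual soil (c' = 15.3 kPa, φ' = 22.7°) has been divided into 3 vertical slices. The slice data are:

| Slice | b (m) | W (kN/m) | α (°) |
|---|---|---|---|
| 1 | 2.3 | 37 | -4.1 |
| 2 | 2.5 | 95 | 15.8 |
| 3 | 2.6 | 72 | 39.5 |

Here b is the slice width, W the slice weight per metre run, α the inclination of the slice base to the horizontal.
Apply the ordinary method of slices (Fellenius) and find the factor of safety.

Ordinary method of slices: FS = Σ[c'·Δl_i + (W_i cosα_i)·tanφ'] / Σ W_i sinα_i, with Δl_i = b_i / cosα_i.
Slice 1: Δl = 2.3/cos(-4.1°) = 2.306 m; N'_1 = 37·cos(-4.1°) = 36.9; c'Δl = 35.28; W sinα = -2.6
Slice 2: Δl = 2.5/cos15.8° = 2.598 m; N'_2 = 95·cos15.8° = 91.4; c'Δl = 39.75; W sinα = 25.9
Slice 3: Δl = 2.6/cos39.5° = 3.370 m; N'_3 = 72·cos39.5° = 55.6; c'Δl = 51.55; W sinα = 45.8
Σc'Δl = 126.6 kN/m; ΣN' = 183.9 kN/m; ΣW sinα = 69.0 kN/m
Resisting = 126.6 + 183.9·tan22.7° = 126.6 + 76.9 = 203.5 kN/m
FS = 203.5 / 69.0 = 2.948

FS = 2.95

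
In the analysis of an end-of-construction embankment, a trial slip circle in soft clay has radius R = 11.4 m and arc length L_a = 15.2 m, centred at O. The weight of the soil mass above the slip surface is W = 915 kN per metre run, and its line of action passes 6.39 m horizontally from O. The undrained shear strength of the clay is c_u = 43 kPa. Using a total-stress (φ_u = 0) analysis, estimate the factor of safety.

FS = 1.27

Taking moments about the centre O, the resisting moment is provided by the undrained shear strength acting along the arc:
M_R = c_u·L_a·R = 43·15.20·11.4 = 7451.0 kN·m/m
M_D = W·d = 915·6.39 = 5846.8 kN·m/m
FS = M_R / M_D = 7451.0 / 5846.8 = 1.274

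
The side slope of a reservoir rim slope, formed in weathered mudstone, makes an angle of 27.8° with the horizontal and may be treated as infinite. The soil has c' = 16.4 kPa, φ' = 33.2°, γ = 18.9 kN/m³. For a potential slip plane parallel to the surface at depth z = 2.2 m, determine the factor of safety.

FS = 2.20

For an infinite slope with a slip plane parallel to the surface (no pore pressure): FS = [c' + γz cos²β tanφ'] / [γz sinβ cosβ].
γz = 18.9·2.2 = 41.58 kN/m²
Numerator = 16.4 + 41.58·cos²27.8°·tan33.2° = 16.4 + 41.58·0.7825·0.6544 = 37.691 kPa
Denominator = 41.58·sin27.8°·cos27.8° = 41.58·0.4664·0.8846 = 17.154 kPa
FS = 37.691 / 17.154 = 2.197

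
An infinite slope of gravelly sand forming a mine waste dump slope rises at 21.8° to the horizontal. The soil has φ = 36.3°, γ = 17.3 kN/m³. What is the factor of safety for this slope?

For a dry cohesionless infinite slope the factor of safety is FS = tanφ / tanβ.
FS = tan36.3° / tan21.8° = 0.7346 / 0.4000 = 1.837

FS = 1.84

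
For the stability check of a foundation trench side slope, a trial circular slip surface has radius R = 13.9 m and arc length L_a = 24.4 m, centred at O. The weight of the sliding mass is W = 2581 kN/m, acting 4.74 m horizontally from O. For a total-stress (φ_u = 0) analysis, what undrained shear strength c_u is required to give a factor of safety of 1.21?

c_u = 43.6 kPa

FS = c_u·L_a·R / (W·d), so c_u = FS·W·d / (L_a·R).
c_u = 1.21·2581·4.74 / (24.40·13.9) = 14803.1 / 339.16 = 43.65 kPa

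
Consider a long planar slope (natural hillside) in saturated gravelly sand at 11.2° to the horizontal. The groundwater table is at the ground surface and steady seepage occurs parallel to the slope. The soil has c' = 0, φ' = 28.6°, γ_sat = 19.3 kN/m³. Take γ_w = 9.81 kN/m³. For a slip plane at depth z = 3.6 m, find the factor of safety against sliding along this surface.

With seepage parallel to the slope and the water table at the surface, the effective normal stress on the slip plane uses the buoyant unit weight γ' = γ_sat − γ_w while the driving shear stress uses γ_sat:
FS = [c' + γ' z cos²β tanφ'] / [γ_sat z sinβ cosβ]
(For c' = 0 this reduces to FS = (γ'/γ_sat)·tanφ'/tanβ.)
γ' = 19.3 − 9.81 = 9.49 kN/m³
Numerator = 0.0 + 9.49·3.6·cos²11.2°·tan28.6° = 0.0 + 9.49·3.6·0.9623·0.5452 = 17.924 kPa
Denominator = 19.3·3.6·sin11.2°·cos11.2° = 19.3·3.6·0.1942·0.9810 = 13.238 kPa
FS = 17.924 / 13.238 = 1.354

FS = 1.35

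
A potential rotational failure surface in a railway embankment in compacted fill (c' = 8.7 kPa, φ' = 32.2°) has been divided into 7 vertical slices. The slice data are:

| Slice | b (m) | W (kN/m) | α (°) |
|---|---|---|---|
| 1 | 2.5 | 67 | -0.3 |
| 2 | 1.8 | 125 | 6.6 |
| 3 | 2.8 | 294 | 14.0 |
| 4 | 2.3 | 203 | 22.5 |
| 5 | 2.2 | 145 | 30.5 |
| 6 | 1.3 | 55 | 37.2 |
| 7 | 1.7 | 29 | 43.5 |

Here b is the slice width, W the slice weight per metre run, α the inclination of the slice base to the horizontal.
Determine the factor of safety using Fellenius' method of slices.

Ordinary method of slices: FS = Σ[c'·Δl_i + (W_i cosα_i)·tanφ'] / Σ W_i sinα_i, with Δl_i = b_i / cosα_i.
Slice 1: Δl = 2.5/cos(-0.3°) = 2.500 m; N'_1 = 67·cos(-0.3°) = 67.0; c'Δl = 21.75; W sinα = -0.4
Slice 2: Δl = 1.8/cos6.6° = 1.812 m; N'_2 = 125·cos6.6° = 124.2; c'Δl = 15.76; W sinα = 14.4
Slice 3: Δl = 2.8/cos14.0° = 2.886 m; N'_3 = 294·cos14.0° = 285.3; c'Δl = 25.11; W sinα = 71.1
Slice 4: Δl = 2.3/cos22.5° = 2.490 m; N'_4 = 203·cos22.5° = 187.5; c'Δl = 21.66; W sinα = 77.7
Slice 5: Δl = 2.2/cos30.5° = 2.553 m; N'_5 = 145·cos30.5° = 124.9; c'Δl = 22.21; W sinα = 73.6
Slice 6: Δl = 1.3/cos37.2° = 1.632 m; N'_6 = 55·cos37.2° = 43.8; c'Δl = 14.20; W sinα = 33.3
Slice 7: Δl = 1.7/cos43.5° = 2.344 m; N'_7 = 29·cos43.5° = 21.0; c'Δl = 20.39; W sinα = 20.0
Σc'Δl = 141.1 kN/m; ΣN' = 853.8 kN/m; ΣW sinα = 289.6 kN/m
Resisting = 141.1 + 853.8·tan32.2° = 141.1 + 537.6 = 678.7 kN/m
FS = 678.7 / 289.6 = 2.343

FS = 2.34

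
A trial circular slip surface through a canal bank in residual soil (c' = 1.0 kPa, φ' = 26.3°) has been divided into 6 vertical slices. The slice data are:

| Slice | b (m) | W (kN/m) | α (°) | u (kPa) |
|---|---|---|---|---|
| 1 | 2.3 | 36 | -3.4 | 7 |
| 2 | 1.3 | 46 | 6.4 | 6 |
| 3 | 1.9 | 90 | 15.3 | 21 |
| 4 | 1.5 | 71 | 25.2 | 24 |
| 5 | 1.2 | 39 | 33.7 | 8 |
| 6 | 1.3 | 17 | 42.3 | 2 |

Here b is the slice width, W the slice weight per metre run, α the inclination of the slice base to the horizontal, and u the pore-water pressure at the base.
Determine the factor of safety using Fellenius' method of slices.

FS = 0.98

Ordinary method of slices: FS = Σ[c'·Δl_i + (W_i cosα_i − u_i·Δl_i)·tanφ'] / Σ W_i sinα_i, with Δl_i = b_i / cosα_i.
Slice 1: Δl = 2.3/cos(-3.4°) = 2.304 m; N'_1 = 36·cos(-3.4°) − 7·2.304 = 19.8; c'Δl = 2.30; W sinα = -2.1
Slice 2: Δl = 1.3/cos6.4° = 1.308 m; N'_2 = 46·cos6.4° − 6·1.308 = 37.9; c'Δl = 1.31; W sinα = 5.1
Slice 3: Δl = 1.9/cos15.3° = 1.970 m; N'_3 = 90·cos15.3° − 21·1.970 = 45.4; c'Δl = 1.97; W sinα = 23.7
Slice 4: Δl = 1.5/cos25.2° = 1.658 m; N'_4 = 71·cos25.2° − 24·1.658 = 24.5; c'Δl = 1.66; W sinα = 30.2
Slice 5: Δl = 1.2/cos33.7° = 1.442 m; N'_5 = 39·cos33.7° − 8·1.442 = 20.9; c'Δl = 1.44; W sinα = 21.6
Slice 6: Δl = 1.3/cos42.3° = 1.758 m; N'_6 = 17·cos42.3° − 2·1.758 = 9.1; c'Δl = 1.76; W sinα = 11.4
Σc'Δl = 10.4 kN/m; ΣN' = 157.5 kN/m; ΣW sinα = 90.1 kN/m
Resisting = 10.4 + 157.5·tan26.3° = 10.4 + 77.9 = 88.3 kN/m
FS = 88.3 / 90.1 = 0.981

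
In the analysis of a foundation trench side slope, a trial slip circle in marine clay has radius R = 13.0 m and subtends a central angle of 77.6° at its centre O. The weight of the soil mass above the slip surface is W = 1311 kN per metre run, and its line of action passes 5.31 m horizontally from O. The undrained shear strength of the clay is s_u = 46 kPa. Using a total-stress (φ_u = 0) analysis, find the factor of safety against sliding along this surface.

FS = 1.51

Taking moments about the centre O, the resisting moment is provided by the undrained shear strength acting along the arc:
Arc length L_a = R·θ = 13.0·(77.6°·π/180) = 13.0·1.3544 = 17.61 m
M_R = s_u·L_a·R = 46·17.61·13.0 = 10528.9 kN·m/m
M_D = W·d = 1311·5.31 = 6961.4 kN·m/m
FS = M_R / M_D = 10528.9 / 6961.4 = 1.512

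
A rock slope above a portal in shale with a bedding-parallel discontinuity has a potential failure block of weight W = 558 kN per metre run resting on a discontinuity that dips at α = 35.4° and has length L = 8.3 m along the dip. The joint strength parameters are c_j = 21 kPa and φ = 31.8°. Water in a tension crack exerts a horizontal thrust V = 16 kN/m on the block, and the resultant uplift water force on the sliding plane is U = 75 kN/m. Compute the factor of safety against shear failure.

FS = 1.20

Resolving the block weight along and normal to the plane and applying the Mohr–Coulomb strength on the joint:
N' = W cosα − U − V sinα = 558·cos35.4° − 75 − 16·sin35.4° = 370.6 kN/m
Driving force T = W sinα + V cosα = 558·sin35.4° + 16·cos35.4° = 336.3 kN/m
Resisting force R = c_j·L + N'·tanφ = 21·8.3 + 370.6·tan31.8° = 174.3 + 229.8 = 404.1 kN/m
FS = R / T = 404.1 / 336.3 = 1.202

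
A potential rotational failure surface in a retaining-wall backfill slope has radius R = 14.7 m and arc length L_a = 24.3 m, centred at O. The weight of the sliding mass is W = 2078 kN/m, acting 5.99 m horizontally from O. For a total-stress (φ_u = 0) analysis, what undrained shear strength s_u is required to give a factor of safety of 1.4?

s_u = 48.8 kPa

FS = s_u·L_a·R / (W·d), so s_u = FS·W·d / (L_a·R).
s_u = 1.4·2078·5.99 / (24.30·14.7) = 17426.1 / 357.21 = 48.78 kPa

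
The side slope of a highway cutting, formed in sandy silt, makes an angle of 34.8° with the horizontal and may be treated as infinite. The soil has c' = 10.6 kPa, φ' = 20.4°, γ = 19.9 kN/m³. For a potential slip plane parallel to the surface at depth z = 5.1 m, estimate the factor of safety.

For an infinite slope with a slip plane parallel to the surface (no pore pressure): FS = [c' + γz cos²β tanφ'] / [γz sinβ cosβ].
γz = 19.9·5.1 = 101.49 kN/m²
Numerator = 10.6 + 101.49·cos²34.8°·tan20.4° = 10.6 + 101.49·0.6743·0.3719 = 36.050 kPa
Denominator = 101.49·sin34.8°·cos34.8° = 101.49·0.5707·0.8211 = 47.562 kPa
FS = 36.050 / 47.562 = 0.758

FS = 0.76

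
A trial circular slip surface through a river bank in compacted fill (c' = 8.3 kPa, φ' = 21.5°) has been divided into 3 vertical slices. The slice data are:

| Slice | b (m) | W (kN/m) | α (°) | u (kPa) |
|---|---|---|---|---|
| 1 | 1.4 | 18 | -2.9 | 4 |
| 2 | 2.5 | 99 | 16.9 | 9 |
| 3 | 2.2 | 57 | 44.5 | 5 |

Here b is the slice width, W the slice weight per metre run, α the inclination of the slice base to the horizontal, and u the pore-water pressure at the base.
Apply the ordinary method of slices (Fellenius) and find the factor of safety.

FS = 1.50

Ordinary method of slices: FS = Σ[c'·Δl_i + (W_i cosα_i − u_i·Δl_i)·tanφ'] / Σ W_i sinα_i, with Δl_i = b_i / cosα_i.
Slice 1: Δl = 1.4/cos(-2.9°) = 1.402 m; N'_1 = 18·cos(-2.9°) − 4·1.402 = 12.4; c'Δl = 11.63; W sinα = -0.9
Slice 2: Δl = 2.5/cos16.9° = 2.613 m; N'_2 = 99·cos16.9° − 9·2.613 = 71.2; c'Δl = 21.69; W sinα = 28.8
Slice 3: Δl = 2.2/cos44.5° = 3.084 m; N'_3 = 57·cos44.5° − 5·3.084 = 25.2; c'Δl = 25.60; W sinα = 40.0
Σc'Δl = 58.9 kN/m; ΣN' = 108.8 kN/m; ΣW sinα = 67.8 kN/m
Resisting = 58.9 + 108.8·tan21.5° = 58.9 + 42.9 = 101.8 kN/m
FS = 101.8 / 67.8 = 1.501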